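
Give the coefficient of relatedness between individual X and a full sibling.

Each parent–offspring link contributes a factor of 1/2, and independent paths through distinct common ancestors add.
Full sibs share both parents — two paths of length 2: r = 2·(1/2)^2 = 1/2.

0.5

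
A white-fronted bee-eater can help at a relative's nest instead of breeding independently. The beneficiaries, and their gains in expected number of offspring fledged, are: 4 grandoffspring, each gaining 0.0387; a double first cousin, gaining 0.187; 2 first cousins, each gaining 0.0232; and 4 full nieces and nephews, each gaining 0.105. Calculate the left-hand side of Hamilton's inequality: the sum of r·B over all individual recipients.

r to a grandoffspring = 0.25 (two parent–offspring links: r = (1/2)^2 = 1/4).
r to a double first cousin = 0.25 (double first cousins share both grandparent pairs — four paths of length 4: r = 4·(1/2)^4 = 1/4).
r to a first cousin = 1/8 (first cousins share one grandparent pair — two paths of length 4: r = 2·(1/2)^4 = 1/8).
r to a full niece or nephew = 0.25 (full aunt/uncle↔niece/nephew: two paths of length 3 through the shared grandparent pair: r = 2·(1/2)^3 = 1/4).
Summing one r·B term per recipient: 4·0.25·0.0387 + 1·0.25·0.187 + 2·0.125·0.0232 + 4·0.25·0.105 = 0.19625.

0.19625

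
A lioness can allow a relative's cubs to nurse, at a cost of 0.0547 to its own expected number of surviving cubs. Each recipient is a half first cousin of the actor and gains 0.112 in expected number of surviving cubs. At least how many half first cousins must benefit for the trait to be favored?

8

r to a half first cousin = 1/16 (half first cousins share one grandparent — one path of length 4: r = (1/2)^4 = 1/16).
Hamilton's rule: n·r·B > C  ⇒  n > C/(r·B) = 0.0547/(0.0625·0.112) = 7.814.
The smallest integer exceeding 7.814 is 8.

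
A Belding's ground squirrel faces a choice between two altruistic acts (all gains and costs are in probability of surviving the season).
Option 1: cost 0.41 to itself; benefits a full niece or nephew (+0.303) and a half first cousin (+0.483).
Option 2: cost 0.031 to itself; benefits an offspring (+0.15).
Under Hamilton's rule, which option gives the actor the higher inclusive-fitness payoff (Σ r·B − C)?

Option 2

Option 1: r to a full niece or nephew = 0.25.
Option 1: r to a half first cousin = 0.0625.
Option 1: Σ r·B − C = (1·0.25·0.303 + 1·0.0625·0.483) − 0.41 = -0.3040625.
Option 2: r to an offspring = 0.5.
Option 2: Σ r·B − C = (1·0.5·0.15) − 0.031 = 0.044.
Option 2 has the higher net inclusive-fitness payoff.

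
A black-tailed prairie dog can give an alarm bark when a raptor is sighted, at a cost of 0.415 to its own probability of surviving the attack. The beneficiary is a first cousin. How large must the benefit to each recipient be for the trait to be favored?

3.32

r to a first cousin = 1/8 (first cousins share one grandparent pair — two paths of length 4: r = 2·(1/2)^4 = 1/8).
Hamilton's rule with n recipients of equal r: n·r·B > C, so B > C/(n·r) = 0.415/(1·0.125) = 3.32.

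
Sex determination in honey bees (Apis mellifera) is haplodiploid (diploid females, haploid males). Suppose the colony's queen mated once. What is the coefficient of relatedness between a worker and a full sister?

Haplodiploid full sisters inherit their father's entire haploid genome identically (contributing 1/2) and on average half of their mother's contribution (1/2 · 1/2 = 1/4); r = 1/2 + 1/4 = 3/4.

0.75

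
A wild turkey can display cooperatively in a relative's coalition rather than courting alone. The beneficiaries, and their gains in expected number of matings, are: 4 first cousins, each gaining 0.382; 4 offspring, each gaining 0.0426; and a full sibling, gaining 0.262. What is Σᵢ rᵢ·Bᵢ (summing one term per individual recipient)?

r to a first cousin = 0.125 (first cousins share one grandparent pair — two paths of length 4: r = 2·(1/2)^4 = 1/8).
r to an offspring = 1/2 (one parent–offspring link: r = (1/2)^1 = 1/2).
r to a full sibling = 1/2 (full sibs share both parents — two paths of length 2: r = 2·(1/2)^2 = 1/2).
Summing one r·B term per recipient: 4·0.125·0.382 + 4·0.5·0.0426 + 1·0.5·0.262 = 0.4072.

0.4072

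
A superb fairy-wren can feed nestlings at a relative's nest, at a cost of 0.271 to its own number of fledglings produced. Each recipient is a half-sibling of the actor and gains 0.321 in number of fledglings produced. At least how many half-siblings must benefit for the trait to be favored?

r to a half-sibling = 0.25 (half-sibs share one parent — one path of length 2: r = (1/2)^2 = 1/4).
Hamilton's rule: n·r·B > C  ⇒  n > C/(r·B) = 0.271/(0.25·0.321) = 3.377.
The smallest integer exceeding 3.377 is 4.

4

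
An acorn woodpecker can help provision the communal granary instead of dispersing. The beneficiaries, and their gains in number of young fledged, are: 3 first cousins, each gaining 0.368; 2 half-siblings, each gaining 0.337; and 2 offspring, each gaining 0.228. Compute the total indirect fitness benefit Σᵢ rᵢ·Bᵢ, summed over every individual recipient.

r to a first cousin = 1/8 (first cousins share one grandparent pair — two paths of length 4: r = 2·(1/2)^4 = 1/8).
r to a half-sibling = 0.25 (half-sibs share one parent — one path of length 2: r = (1/2)^2 = 1/4).
r to an offspring = 1/2 (one parent–offspring link: r = (1/2)^1 = 1/2).
Summing one r·B term per recipient: 3·0.125·0.368 + 2·0.25·0.337 + 2·0.5·0.228 = 0.5345.

0.5345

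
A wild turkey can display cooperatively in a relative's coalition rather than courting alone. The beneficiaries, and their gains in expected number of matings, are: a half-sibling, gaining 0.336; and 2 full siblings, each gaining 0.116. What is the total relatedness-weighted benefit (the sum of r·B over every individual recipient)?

0.2

r to a half-sibling = 0.25 (half-sibs share one parent — one path of length 2: r = (1/2)^2 = 1/4).
r to a full sibling = 0.5 (full sibs share both parents — two paths of length 2: r = 2·(1/2)^2 = 1/2).
Summing one r·B term per recipient: 1·0.25·0.336 + 2·0.5·0.116 = 0.2.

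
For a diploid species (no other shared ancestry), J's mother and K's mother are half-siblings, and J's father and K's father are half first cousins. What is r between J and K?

Independent pedigree routes through distinct common ancestors add.
J and K are related in two ways: half first cousins through their mothers (r = 1/16) and half second cousins through their fathers (r = 1/64).
r = 1/16 + 1/64 = 0.078125.

0.078125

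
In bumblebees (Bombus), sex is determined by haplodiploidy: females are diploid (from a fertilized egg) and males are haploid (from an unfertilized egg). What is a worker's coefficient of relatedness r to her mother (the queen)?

One meiotic link between diploid queen and diploid daughter: r = 1/2.

0.5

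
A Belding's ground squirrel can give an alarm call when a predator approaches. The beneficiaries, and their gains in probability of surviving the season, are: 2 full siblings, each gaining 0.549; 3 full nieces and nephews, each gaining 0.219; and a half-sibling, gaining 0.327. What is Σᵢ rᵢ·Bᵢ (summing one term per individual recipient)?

r to a full sibling = 1/2 (full sibs share both parents — two paths of length 2: r = 2·(1/2)^2 = 1/2).
r to a full niece or nephew = 0.25 (full aunt/uncle↔niece/nephew: two paths of length 3 through the shared grandparent pair: r = 2·(1/2)^3 = 1/4).
r to a half-sibling = 1/4 (half-sibs share one parent — one path of length 2: r = (1/2)^2 = 1/4).
Summing one r·B term per recipient: 2·0.5·0.549 + 3·0.25·0.219 + 1·0.25·0.327 = 0.795.

0.795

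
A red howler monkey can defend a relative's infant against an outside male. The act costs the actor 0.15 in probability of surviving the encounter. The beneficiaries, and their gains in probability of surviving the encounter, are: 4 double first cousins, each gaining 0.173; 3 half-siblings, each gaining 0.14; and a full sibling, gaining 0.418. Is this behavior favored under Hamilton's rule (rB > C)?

Hamilton's rule: the trait is favored when the sum of r·B over every recipient exceeds the actor's cost C.
r to a double first cousin = 1/4 (double first cousins share both grandparent pairs — four paths of length 4: r = 4·(1/2)^4 = 1/4).
r to a half-sibling = 1/4 (half-sibs share one parent — one path of length 2: r = (1/2)^2 = 1/4).
r to a full sibling = 1/2 (full sibs share both parents — two paths of length 2: r = 2·(1/2)^2 = 1/2).
Summing one r·B term per recipient: 4·0.25·0.173 + 3·0.25·0.14 + 1·0.5·0.418 = 0.487.
0.487 > 0.15: the indirect benefit exceeds the cost.

Yes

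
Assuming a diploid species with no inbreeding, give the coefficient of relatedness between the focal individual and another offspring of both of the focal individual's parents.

Each parent–offspring link contributes a factor of 1/2, and independent paths through distinct common ancestors add.
Full sibs share both parents — two paths of length 2: r = 2·(1/2)^2 = 1/2.

0.5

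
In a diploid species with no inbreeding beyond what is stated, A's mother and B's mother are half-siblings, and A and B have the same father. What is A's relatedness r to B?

0.3125

Independent pedigree routes through distinct common ancestors add.
A and B are related in two ways: half first cousins through their mothers (r = 1/16) and half-sibs through their shared father (r = 1/4).
r = 1/16 + 1/4 = 0.3125.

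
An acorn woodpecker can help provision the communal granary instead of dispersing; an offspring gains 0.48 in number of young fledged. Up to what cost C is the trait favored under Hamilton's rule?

r to an offspring = 0.5 (one parent–offspring link: r = (1/2)^1 = 1/2).
Hamilton's rule: n·r·B > C, so the trait is favored while C < n·r·B = 1·0.5·0.48 = 0.24.

0.24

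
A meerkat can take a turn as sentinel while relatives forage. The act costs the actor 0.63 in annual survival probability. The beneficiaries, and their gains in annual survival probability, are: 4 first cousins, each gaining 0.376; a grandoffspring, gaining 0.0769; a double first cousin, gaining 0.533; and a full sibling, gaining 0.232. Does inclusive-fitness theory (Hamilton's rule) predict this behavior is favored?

Hamilton's rule: the trait is favored when the sum of r·B over every recipient exceeds the actor's cost C.
r to a first cousin = 0.125 (first cousins share one grandparent pair — two paths of length 4: r = 2·(1/2)^4 = 1/8).
r to a grandoffspring = 0.25 (two parent–offspring links: r = (1/2)^2 = 1/4).
r to a double first cousin = 0.25 (double first cousins share both grandparent pairs — four paths of length 4: r = 4·(1/2)^4 = 1/4).
r to a full sibling = 0.5 (full sibs share both parents — two paths of length 2: r = 2·(1/2)^2 = 1/2).
Summing one r·B term per recipient: 4·0.125·0.376 + 1·0.25·0.0769 + 1·0.25·0.533 + 1·0.5·0.232 = 0.456475.
0.456475 < 0.63: the indirect benefit is less than the cost.

No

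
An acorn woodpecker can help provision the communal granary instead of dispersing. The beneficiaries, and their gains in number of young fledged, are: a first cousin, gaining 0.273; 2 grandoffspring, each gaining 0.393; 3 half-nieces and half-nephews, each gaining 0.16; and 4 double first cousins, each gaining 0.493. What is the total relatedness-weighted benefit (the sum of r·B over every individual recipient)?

r to a first cousin = 1/8 (first cousins share one grandparent pair — two paths of length 4: r = 2·(1/2)^4 = 1/8).
r to a grandoffspring = 1/4 (two parent–offspring links: r = (1/2)^2 = 1/4).
r to a half-niece or half-nephew = 0.125 (half-aunt/uncle↔niece/nephew: one path of length 3: r = (1/2)^3 = 1/8).
r to a double first cousin = 1/4 (double first cousins share both grandparent pairs — four paths of length 4: r = 4·(1/2)^4 = 1/4).
Summing one r·B term per recipient: 1·0.125·0.273 + 2·0.25·0.393 + 3·0.125·0.16 + 4·0.25·0.493 = 0.783625.

0.783625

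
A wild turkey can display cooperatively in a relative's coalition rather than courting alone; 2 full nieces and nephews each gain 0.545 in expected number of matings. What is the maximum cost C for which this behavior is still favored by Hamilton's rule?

0.2725

r to a full niece or nephew = 0.25 (full aunt/uncle↔niece/nephew: two paths of length 3 through the shared grandparent pair: r = 2·(1/2)^3 = 1/4).
Hamilton's rule: n·r·B > C, so the trait is favored while C < n·r·B = 2·0.25·0.545 = 0.2725.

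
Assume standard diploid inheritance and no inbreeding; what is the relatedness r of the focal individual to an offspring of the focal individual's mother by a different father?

0.25

Each parent–offspring link contributes a factor of 1/2, and independent paths through distinct common ancestors add.
Half-sibs share one parent — one path of length 2: r = (1/2)^2 = 1/4.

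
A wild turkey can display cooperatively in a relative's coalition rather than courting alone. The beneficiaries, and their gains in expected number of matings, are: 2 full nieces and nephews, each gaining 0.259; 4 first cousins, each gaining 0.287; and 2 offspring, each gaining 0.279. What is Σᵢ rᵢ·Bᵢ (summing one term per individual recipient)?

0.552

r to a full niece or nephew = 0.25 (full aunt/uncle↔niece/nephew: two paths of length 3 through the shared grandparent pair: r = 2·(1/2)^3 = 1/4).
r to a first cousin = 0.125 (first cousins share one grandparent pair — two paths of length 4: r = 2·(1/2)^4 = 1/8).
r to an offspring = 0.5 (one parent–offspring link: r = (1/2)^1 = 1/2).
Summing one r·B term per recipient: 2·0.25·0.259 + 4·0.125·0.287 + 2·0.5·0.279 = 0.552.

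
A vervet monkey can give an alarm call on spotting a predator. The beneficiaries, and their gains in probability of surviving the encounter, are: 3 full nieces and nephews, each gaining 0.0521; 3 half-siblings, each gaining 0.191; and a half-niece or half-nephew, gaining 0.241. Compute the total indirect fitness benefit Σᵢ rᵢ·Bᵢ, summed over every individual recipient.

r to a full niece or nephew = 0.25 (full aunt/uncle↔niece/nephew: two paths of length 3 through the shared grandparent pair: r = 2·(1/2)^3 = 1/4).
r to a half-sibling = 0.25 (half-sibs share one parent — one path of length 2: r = (1/2)^2 = 1/4).
r to a half-niece or half-nephew = 1/8 (half-aunt/uncle↔niece/nephew: one path of length 3: r = (1/2)^3 = 1/8).
Summing one r·B term per recipient: 3·0.25·0.0521 + 3·0.25·0.191 + 1·0.125·0.241 = 0.21245.

0.21245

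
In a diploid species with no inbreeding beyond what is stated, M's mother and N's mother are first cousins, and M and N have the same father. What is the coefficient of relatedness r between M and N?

Independent pedigree routes through distinct common ancestors add.
M and N are related in two ways: second cousins through their mothers (r = 1/32) and half-sibs through their shared father (r = 1/4).
r = 1/32 + 1/4 = 0.28125.

0.28125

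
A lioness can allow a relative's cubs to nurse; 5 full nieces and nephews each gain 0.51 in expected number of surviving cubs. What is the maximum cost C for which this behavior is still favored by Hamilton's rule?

0.6375

r to a full niece or nephew = 1/4 (full aunt/uncle↔niece/nephew: two paths of length 3 through the shared grandparent pair: r = 2·(1/2)^3 = 1/4).
Hamilton's rule: n·r·B > C, so the trait is favored while C < n·r·B = 5·0.25·0.51 = 0.6375.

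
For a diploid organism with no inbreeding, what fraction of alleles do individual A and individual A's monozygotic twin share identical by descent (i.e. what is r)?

1

Each parent–offspring link contributes a factor of 1/2, and independent paths through distinct common ancestors add.
Monozygotic twins share every allele identical by descent: r = 1.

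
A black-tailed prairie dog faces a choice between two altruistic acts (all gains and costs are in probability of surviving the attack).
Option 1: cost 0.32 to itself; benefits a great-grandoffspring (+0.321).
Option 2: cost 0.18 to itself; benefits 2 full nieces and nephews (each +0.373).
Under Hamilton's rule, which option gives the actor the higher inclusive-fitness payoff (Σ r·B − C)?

Option 1: r to a great-grandoffspring = 0.125.
Option 1: Σ r·B − C = (1·0.125·0.321) − 0.32 = -0.279875.
Option 2: r to a full niece or nephew = 0.25.
Option 2: Σ r·B − C = (2·0.25·0.373) − 0.18 = 0.0065.
Option 2 has the higher net inclusive-fitness payoff.

Option 2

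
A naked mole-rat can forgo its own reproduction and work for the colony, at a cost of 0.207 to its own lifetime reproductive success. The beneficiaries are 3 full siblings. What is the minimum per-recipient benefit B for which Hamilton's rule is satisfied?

r to a full sibling = 0.5 (full sibs share both parents — two paths of length 2: r = 2·(1/2)^2 = 1/2).
Hamilton's rule with n recipients of equal r: n·r·B > C, so B > C/(n·r) = 0.207/(3·0.5) = 0.138.

0.138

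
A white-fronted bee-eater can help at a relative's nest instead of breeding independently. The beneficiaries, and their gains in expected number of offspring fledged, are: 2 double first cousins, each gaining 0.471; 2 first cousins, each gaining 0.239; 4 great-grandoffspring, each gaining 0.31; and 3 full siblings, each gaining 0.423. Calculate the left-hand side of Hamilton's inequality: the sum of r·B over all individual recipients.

r to a double first cousin = 0.25 (double first cousins share both grandparent pairs — four paths of length 4: r = 4·(1/2)^4 = 1/4).
r to a first cousin = 1/8 (first cousins share one grandparent pair — two paths of length 4: r = 2·(1/2)^4 = 1/8).
r to a great-grandoffspring = 0.125 (three parent–offspring links: r = (1/2)^3 = 1/8).
r to a full sibling = 1/2 (full sibs share both parents — two paths of length 2: r = 2·(1/2)^2 = 1/2).
Summing one r·B term per recipient: 2·0.25·0.471 + 2·0.125·0.239 + 4·0.125·0.31 + 3·0.5·0.423 = 1.08475.

1.08475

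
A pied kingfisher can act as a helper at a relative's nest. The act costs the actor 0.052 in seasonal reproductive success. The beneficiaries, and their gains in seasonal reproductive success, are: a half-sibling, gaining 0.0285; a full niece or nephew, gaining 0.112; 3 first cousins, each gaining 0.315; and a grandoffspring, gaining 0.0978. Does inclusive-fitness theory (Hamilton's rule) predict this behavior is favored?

Yes

Hamilton's rule: the trait is favored when the sum of r·B over every recipient exceeds the actor's cost C.
r to a half-sibling = 1/4 (half-sibs share one parent — one path of length 2: r = (1/2)^2 = 1/4).
r to a full niece or nephew = 1/4 (full aunt/uncle↔niece/nephew: two paths of length 3 through the shared grandparent pair: r = 2·(1/2)^3 = 1/4).
r to a first cousin = 1/8 (first cousins share one grandparent pair — two paths of length 4: r = 2·(1/2)^4 = 1/8).
r to a grandoffspring = 1/4 (two parent–offspring links: r = (1/2)^2 = 1/4).
Summing one r·B term per recipient: 1·0.25·0.0285 + 1·0.25·0.112 + 3·0.125·0.315 + 1·0.25·0.0978 = 0.1777.
0.1777 > 0.052: the indirect benefit exceeds the cost.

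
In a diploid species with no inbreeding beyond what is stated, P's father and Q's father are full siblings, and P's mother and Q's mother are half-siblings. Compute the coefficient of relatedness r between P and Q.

With two independent routes of shared ancestry, r is the sum of the two contributions.
P and Q are related in two ways: first cousins through their fathers (r = 1/8) and half first cousins through their mothers (r = 1/16).
r = 1/8 + 1/16 = 0.1875.

0.1875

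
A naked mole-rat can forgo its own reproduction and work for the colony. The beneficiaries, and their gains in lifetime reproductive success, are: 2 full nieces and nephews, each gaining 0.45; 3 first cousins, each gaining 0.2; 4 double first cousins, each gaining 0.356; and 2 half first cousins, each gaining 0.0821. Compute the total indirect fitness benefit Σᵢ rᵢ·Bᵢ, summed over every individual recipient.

r to a full niece or nephew = 0.25 (full aunt/uncle↔niece/nephew: two paths of length 3 through the shared grandparent pair: r = 2·(1/2)^3 = 1/4).
r to a first cousin = 1/8 (first cousins share one grandparent pair — two paths of length 4: r = 2·(1/2)^4 = 1/8).
r to a double first cousin = 0.25 (double first cousins share both grandparent pairs — four paths of length 4: r = 4·(1/2)^4 = 1/4).
r to a half first cousin = 0.0625 (half first cousins share one grandparent — one path of length 4: r = (1/2)^4 = 1/16).
Summing one r·B term per recipient: 2·0.25·0.45 + 3·0.125·0.2 + 4·0.25·0.356 + 2·0.0625·0.0821 = 0.6662625.

0.6662625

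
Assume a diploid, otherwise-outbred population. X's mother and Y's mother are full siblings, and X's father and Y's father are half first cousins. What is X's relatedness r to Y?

Wright's path rule: contributions from independent ancestry routes add.
X and Y are related in two ways: first cousins through their mothers (r = 1/8) and half second cousins through their fathers (r = 1/64).
r = 1/8 + 1/64 = 9/64 = 0.140625.

0.140625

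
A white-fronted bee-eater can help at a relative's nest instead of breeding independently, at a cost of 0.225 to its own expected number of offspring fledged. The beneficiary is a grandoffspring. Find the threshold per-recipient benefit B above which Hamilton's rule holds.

0.9

r to a grandoffspring = 0.25 (two parent–offspring links: r = (1/2)^2 = 1/4).
Hamilton's rule with n recipients of equal r: n·r·B > C, so B > C/(n·r) = 0.225/(1·0.25) = 0.9.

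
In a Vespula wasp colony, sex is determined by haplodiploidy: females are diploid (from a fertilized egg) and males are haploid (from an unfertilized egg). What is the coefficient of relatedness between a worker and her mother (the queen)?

0.5

One meiotic link between diploid queen and diploid daughter: r = 1/2.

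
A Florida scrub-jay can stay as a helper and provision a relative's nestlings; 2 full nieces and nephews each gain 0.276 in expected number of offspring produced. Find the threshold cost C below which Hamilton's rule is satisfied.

0.138

r to a full niece or nephew = 0.25 (full aunt/uncle↔niece/nephew: two paths of length 3 through the shared grandparent pair: r = 2·(1/2)^3 = 1/4).
Hamilton's rule: n·r·B > C, so the trait is favored while C < n·r·B = 2·0.25·0.276 = 0.138.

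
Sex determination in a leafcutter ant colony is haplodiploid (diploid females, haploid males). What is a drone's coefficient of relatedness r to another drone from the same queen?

0.5

Haploid brothers each carry a random half of the queen's diploid genome, so on average they share half: r = 1/2.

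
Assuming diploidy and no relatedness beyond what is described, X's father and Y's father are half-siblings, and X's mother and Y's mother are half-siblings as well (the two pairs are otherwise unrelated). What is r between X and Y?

0.125

Relatedness sums over independent paths through distinct common ancestors.
X and Y are related in two ways: half first cousins through their fathers (r = 1/16) and half first cousins through their mothers (r = 1/16).
r = 1/16 + 1/16 = 1/8 = 0.125.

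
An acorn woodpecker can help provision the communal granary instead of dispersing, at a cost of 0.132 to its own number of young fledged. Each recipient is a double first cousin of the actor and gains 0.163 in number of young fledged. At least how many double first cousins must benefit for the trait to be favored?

4

r to a double first cousin = 0.25 (double first cousins share both grandparent pairs — four paths of length 4: r = 4·(1/2)^4 = 1/4).
Hamilton's rule: n·r·B > C  ⇒  n > C/(r·B) = 0.132/(0.25·0.163) = 3.239.
The smallest integer exceeding 3.239 is 4.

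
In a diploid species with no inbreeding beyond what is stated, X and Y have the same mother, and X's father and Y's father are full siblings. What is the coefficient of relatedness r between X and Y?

Wright's path rule: contributions from independent ancestry routes add.
X and Y are related in two ways: half-sibs through their shared mother (r = 1/4) and first cousins through their fathers (r = 1/8).
r = 1/4 + 1/8 = 0.375.

0.375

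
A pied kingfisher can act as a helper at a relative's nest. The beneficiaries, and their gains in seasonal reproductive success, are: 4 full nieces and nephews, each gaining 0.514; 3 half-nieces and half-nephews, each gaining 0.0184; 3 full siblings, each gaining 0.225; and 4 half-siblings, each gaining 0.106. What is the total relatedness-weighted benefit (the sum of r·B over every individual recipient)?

r to a full niece or nephew = 0.25 (full aunt/uncle↔niece/nephew: two paths of length 3 through the shared grandparent pair: r = 2·(1/2)^3 = 1/4).
r to a half-niece or half-nephew = 0.125 (half-aunt/uncle↔niece/nephew: one path of length 3: r = (1/2)^3 = 1/8).
r to a full sibling = 0.5 (full sibs share both parents — two paths of length 2: r = 2·(1/2)^2 = 1/2).
r to a half-sibling = 1/4 (half-sibs share one parent — one path of length 2: r = (1/2)^2 = 1/4).
Summing one r·B term per recipient: 4·0.25·0.514 + 3·0.125·0.0184 + 3·0.5·0.225 + 4·0.25·0.106 = 0.9644.

0.9644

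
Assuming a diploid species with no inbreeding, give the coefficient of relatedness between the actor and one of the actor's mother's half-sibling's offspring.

0.0625

Each parent–offspring link contributes a factor of 1/2, and independent paths through distinct common ancestors add.
Half first cousins share one grandparent — one path of length 4: r = (1/2)^4 = 1/16.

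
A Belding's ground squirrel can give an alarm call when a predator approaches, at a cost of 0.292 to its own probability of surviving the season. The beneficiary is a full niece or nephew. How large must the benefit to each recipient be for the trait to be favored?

1.168

r to a full niece or nephew = 1/4 (full aunt/uncle↔niece/nephew: two paths of length 3 through the shared grandparent pair: r = 2·(1/2)^3 = 1/4).
Hamilton's rule with n recipients of equal r: n·r·B > C, so B > C/(n·r) = 0.292/(1·0.25) = 1.168.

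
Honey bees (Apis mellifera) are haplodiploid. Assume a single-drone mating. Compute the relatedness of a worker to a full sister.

Haplodiploid full sisters inherit their father's entire haploid genome identically (contributing 1/2) and on average half of their mother's contribution (1/2 · 1/2 = 1/4); r = 1/2 + 1/4 = 3/4.

0.75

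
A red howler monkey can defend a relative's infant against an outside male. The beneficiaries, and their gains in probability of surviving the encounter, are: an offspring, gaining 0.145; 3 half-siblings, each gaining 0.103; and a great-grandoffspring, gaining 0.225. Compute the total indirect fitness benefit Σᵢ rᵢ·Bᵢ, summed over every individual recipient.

0.177875

r to an offspring = 0.5 (one parent–offspring link: r = (1/2)^1 = 1/2).
r to a half-sibling = 0.25 (half-sibs share one parent — one path of length 2: r = (1/2)^2 = 1/4).
r to a great-grandoffspring = 1/8 (three parent–offspring links: r = (1/2)^3 = 1/8).
Summing one r·B term per recipient: 1·0.5·0.145 + 3·0.25·0.103 + 1·0.125·0.225 = 0.177875.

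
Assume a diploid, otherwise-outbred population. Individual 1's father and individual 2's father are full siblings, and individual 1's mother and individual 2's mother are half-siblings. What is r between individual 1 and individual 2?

Relatedness sums over independent paths through distinct common ancestors.
Individual 1 and individual 2 are related in two ways: first cousins through their fathers (r = 1/8) and half first cousins through their mothers (r = 1/16).
r = 1/8 + 1/16 = 3/16 = 0.1875.

0.1875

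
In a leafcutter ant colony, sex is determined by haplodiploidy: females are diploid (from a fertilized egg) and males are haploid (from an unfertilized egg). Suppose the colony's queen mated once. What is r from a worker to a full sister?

Haplodiploid full sisters inherit their father's entire haploid genome identically (contributing 1/2) and on average half of their mother's contribution (1/2 · 1/2 = 1/4); r = 1/2 + 1/4 = 3/4.

0.75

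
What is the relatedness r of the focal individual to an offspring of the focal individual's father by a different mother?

Each parent–offspring link contributes a factor of 1/2, and independent paths through distinct common ancestors add.
Half-sibs share one parent — one path of length 2: r = (1/2)^2 = 1/4.

0.25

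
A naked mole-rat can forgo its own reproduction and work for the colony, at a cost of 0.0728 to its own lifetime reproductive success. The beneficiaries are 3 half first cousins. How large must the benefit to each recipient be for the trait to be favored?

r to a half first cousin = 1/16 (half first cousins share one grandparent — one path of length 4: r = (1/2)^4 = 1/16).
Hamilton's rule with n recipients of equal r: n·r·B > C, so B > C/(n·r) = 0.0728/(3·0.0625) = 0.3883.

0.3883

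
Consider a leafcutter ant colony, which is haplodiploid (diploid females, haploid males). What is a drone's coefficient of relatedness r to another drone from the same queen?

Haploid brothers each carry a random half of the queen's diploid genome, so on average they share half: r = 1/2.

0.5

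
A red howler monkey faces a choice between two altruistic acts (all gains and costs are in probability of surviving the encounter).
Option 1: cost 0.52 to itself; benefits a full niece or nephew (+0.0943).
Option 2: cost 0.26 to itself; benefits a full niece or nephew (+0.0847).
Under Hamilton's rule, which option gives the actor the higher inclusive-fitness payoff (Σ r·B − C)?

Option 1: r to a full niece or nephew = 0.25.
Option 1: Σ r·B − C = (1·0.25·0.0943) − 0.52 = -0.496425.
Option 2: r to a full niece or nephew = 0.25.
Option 2: Σ r·B − C = (1·0.25·0.0847) − 0.26 = -0.238825.
Option 2 has the higher net inclusive-fitness payoff.

Option 2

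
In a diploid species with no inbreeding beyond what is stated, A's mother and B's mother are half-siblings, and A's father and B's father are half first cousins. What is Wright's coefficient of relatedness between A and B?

0.078125

Relatedness sums over independent paths through distinct common ancestors.
A and B are related in two ways: half first cousins through their mothers (r = 1/16) and half second cousins through their fathers (r = 1/64).
r = 1/16 + 1/64 = 5/64 = 0.078125.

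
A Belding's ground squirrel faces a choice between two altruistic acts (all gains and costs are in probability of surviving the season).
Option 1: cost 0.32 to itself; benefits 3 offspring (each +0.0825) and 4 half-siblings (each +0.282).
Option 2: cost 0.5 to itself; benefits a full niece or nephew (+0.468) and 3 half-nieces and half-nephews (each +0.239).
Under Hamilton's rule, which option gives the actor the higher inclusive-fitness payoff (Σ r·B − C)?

Option 1: r to an offspring = 0.5.
Option 1: r to a half-sibling = 0.25.
Option 1: Σ r·B − C = (3·0.5·0.0825 + 4·0.25·0.282) − 0.32 = 0.08575.
Option 2: r to a full niece or nephew = 0.25.
Option 2: r to a half-niece or half-nephew = 0.125.
Option 2: Σ r·B − C = (1·0.25·0.468 + 3·0.125·0.239) − 0.5 = -0.293375.
Option 1 has the higher net inclusive-fitness payoff.

Option 1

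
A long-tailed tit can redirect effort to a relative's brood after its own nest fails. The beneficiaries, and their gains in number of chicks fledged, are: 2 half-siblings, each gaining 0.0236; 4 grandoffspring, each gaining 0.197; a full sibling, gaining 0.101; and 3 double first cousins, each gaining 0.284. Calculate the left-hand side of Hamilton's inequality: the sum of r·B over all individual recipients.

0.4723

r to a half-sibling = 0.25 (half-sibs share one parent — one path of length 2: r = (1/2)^2 = 1/4).
r to a grandoffspring = 0.25 (two parent–offspring links: r = (1/2)^2 = 1/4).
r to a full sibling = 0.5 (full sibs share both parents — two paths of length 2: r = 2·(1/2)^2 = 1/2).
r to a double first cousin = 0.25 (double first cousins share both grandparent pairs — four paths of length 4: r = 4·(1/2)^4 = 1/4).
Summing one r·B term per recipient: 2·0.25·0.0236 + 4·0.25·0.197 + 1·0.5·0.101 + 3·0.25·0.284 = 0.4723.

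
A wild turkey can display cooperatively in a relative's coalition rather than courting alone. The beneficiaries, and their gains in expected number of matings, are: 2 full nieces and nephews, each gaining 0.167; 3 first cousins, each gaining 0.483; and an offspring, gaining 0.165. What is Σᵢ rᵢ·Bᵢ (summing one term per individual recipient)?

0.347125

r to a full niece or nephew = 0.25 (full aunt/uncle↔niece/nephew: two paths of length 3 through the shared grandparent pair: r = 2·(1/2)^3 = 1/4).
r to a first cousin = 1/8 (first cousins share one grandparent pair — two paths of length 4: r = 2·(1/2)^4 = 1/8).
r to an offspring = 1/2 (one parent–offspring link: r = (1/2)^1 = 1/2).
Summing one r·B term per recipient: 2·0.25·0.167 + 3·0.125·0.483 + 1·0.5·0.165 = 0.347125.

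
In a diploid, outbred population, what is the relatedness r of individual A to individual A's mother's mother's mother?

Each parent–offspring link contributes a factor of 1/2, and independent paths through distinct common ancestors add.
Three parent–offspring links: r = (1/2)^3 = 1/8.

0.125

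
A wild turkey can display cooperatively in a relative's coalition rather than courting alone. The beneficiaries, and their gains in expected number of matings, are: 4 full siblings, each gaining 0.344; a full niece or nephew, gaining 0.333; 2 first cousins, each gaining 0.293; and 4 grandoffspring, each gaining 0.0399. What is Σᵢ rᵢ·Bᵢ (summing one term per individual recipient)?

r to a full sibling = 0.5 (full sibs share both parents — two paths of length 2: r = 2·(1/2)^2 = 1/2).
r to a full niece or nephew = 1/4 (full aunt/uncle↔niece/nephew: two paths of length 3 through the shared grandparent pair: r = 2·(1/2)^3 = 1/4).
r to a first cousin = 0.125 (first cousins share one grandparent pair — two paths of length 4: r = 2·(1/2)^4 = 1/8).
r to a grandoffspring = 1/4 (two parent–offspring links: r = (1/2)^2 = 1/4).
Summing one r·B term per recipient: 4·0.5·0.344 + 1·0.25·0.333 + 2·0.125·0.293 + 4·0.25·0.0399 = 0.8844.

0.8844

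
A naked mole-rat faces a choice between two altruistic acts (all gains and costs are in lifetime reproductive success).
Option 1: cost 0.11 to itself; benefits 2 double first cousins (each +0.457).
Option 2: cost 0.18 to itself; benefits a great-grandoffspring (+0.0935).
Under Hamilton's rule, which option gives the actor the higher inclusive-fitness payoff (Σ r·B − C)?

Option 1

Option 1: r to a double first cousin = 0.25.
Option 1: Σ r·B − C = (2·0.25·0.457) − 0.11 = 0.1185.
Option 2: r to a great-grandoffspring = 0.125.
Option 2: Σ r·B − C = (1·0.125·0.0935) − 0.18 = -0.1683125.
Option 1 has the higher net inclusive-fitness payoff.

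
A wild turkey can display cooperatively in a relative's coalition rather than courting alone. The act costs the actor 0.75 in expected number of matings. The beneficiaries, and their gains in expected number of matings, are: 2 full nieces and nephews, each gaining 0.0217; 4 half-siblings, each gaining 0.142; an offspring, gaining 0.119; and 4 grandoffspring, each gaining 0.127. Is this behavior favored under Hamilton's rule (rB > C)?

Hamilton's rule: the trait is favored when the sum of r·B over every recipient exceeds the actor's cost C.
r to a full niece or nephew = 0.25 (full aunt/uncle↔niece/nephew: two paths of length 3 through the shared grandparent pair: r = 2·(1/2)^3 = 1/4).
r to a half-sibling = 1/4 (half-sibs share one parent — one path of length 2: r = (1/2)^2 = 1/4).
r to an offspring = 1/2 (one parent–offspring link: r = (1/2)^1 = 1/2).
r to a grandoffspring = 0.25 (two parent–offspring links: r = (1/2)^2 = 1/4).
Summing one r·B term per recipient: 2·0.25·0.0217 + 4·0.25·0.142 + 1·0.5·0.119 + 4·0.25·0.127 = 0.33935.
0.33935 < 0.75: the indirect benefit is less than the cost.

No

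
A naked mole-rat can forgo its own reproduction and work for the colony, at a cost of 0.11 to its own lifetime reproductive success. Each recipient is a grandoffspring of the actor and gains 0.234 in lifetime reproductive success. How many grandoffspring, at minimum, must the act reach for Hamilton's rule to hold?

2

r to a grandoffspring = 0.25 (two parent–offspring links: r = (1/2)^2 = 1/4).
Hamilton's rule: n·r·B > C  ⇒  n > C/(r·B) = 0.11/(0.25·0.234) = 1.88.
The smallest integer exceeding 1.88 is 2.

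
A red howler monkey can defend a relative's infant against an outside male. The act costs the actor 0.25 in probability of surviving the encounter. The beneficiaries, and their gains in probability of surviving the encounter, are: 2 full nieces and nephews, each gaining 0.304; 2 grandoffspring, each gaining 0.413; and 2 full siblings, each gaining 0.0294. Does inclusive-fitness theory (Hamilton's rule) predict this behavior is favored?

Yes

Hamilton's rule: the trait is favored when the sum of r·B over every recipient exceeds the actor's cost C.
r to a full niece or nephew = 0.25 (full aunt/uncle↔niece/nephew: two paths of length 3 through the shared grandparent pair: r = 2·(1/2)^3 = 1/4).
r to a grandoffspring = 1/4 (two parent–offspring links: r = (1/2)^2 = 1/4).
r to a full sibling = 0.5 (full sibs share both parents — two paths of length 2: r = 2·(1/2)^2 = 1/2).
Summing one r·B term per recipient: 2·0.25·0.304 + 2·0.25·0.413 + 2·0.5·0.0294 = 0.3879.
0.3879 > 0.25: the indirect benefit exceeds the cost.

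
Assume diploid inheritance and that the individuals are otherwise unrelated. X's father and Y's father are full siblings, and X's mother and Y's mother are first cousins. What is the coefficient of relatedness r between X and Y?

Wright's path rule: contributions from independent ancestry routes add.
X and Y are related in two ways: first cousins through their fathers (r = 1/8) and second cousins through their mothers (r = 1/32).
r = 1/8 + 1/32 = 0.15625.

0.15625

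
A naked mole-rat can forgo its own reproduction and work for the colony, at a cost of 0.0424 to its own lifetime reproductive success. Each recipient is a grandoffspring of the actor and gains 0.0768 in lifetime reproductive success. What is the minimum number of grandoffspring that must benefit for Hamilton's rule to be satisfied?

r to a grandoffspring = 1/4 (two parent–offspring links: r = (1/2)^2 = 1/4).
Hamilton's rule: n·r·B > C  ⇒  n > C/(r·B) = 0.0424/(0.25·0.0768) = 2.208.
The smallest integer exceeding 2.208 is 3.

3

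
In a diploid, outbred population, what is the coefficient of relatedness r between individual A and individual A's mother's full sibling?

0.25

Each parent–offspring link contributes a factor of 1/2, and independent paths through distinct common ancestors add.
Full aunt/uncle↔niece/nephew: two paths of length 3 through the shared grandparent pair: r = 2·(1/2)^3 = 1/4.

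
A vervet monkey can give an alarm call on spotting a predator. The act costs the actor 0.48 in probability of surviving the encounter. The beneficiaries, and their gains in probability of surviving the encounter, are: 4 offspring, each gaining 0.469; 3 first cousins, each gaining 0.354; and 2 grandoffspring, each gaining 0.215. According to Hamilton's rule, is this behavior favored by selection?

Yes

Hamilton's rule: the trait is favored when the sum of r·B over every recipient exceeds the actor's cost C.
r to an offspring = 0.5 (one parent–offspring link: r = (1/2)^1 = 1/2).
r to a first cousin = 0.125 (first cousins share one grandparent pair — two paths of length 4: r = 2·(1/2)^4 = 1/8).
r to a grandoffspring = 1/4 (two parent–offspring links: r = (1/2)^2 = 1/4).
Summing one r·B term per recipient: 4·0.5·0.469 + 3·0.125·0.354 + 2·0.25·0.215 = 1.17825.
1.17825 > 0.48: the indirect benefit exceeds the cost.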